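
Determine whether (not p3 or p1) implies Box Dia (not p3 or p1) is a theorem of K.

Tableau for the negation not ((not p3 or p1) implies Box Dia (not p3 or p1)):
1. not ((not p3 or p1) implies Box Dia (not p3 or p1)), u
2. not p3 or p1, u
3. not Box Dia (not p3 or p1), u
4. p1, u
5. not Dia (not p3 or p1), v
Accessibility: uRv
The negation has an open branch (countermodel exists).

No, not valid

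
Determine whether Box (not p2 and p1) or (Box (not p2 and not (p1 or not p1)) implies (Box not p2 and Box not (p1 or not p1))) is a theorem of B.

Yes, valid

Tableau for the negation not (Box (not p2 and p1) or (Box (not p2 and not (p1 or not p1)) implies (Box not p2 and Box not (p1 or not p1)))):
1. not (Box (not p2 and p1) or (Box (not p2 and not (p1 or not p1)) implies (Box not p2 and Box not (p1 or not p1)))), w0
2. not Box (not p2 and p1), w0
3. not (Box (not p2 and not (p1 or not p1)) implies (Box not p2 and Box not (p1 or not p1))), w0
4. Box (not p2 and not (p1 or not p1)), w0
5. not (Box not p2 and Box not (p1 or not p1)), w0
6. not p2 and not (p1 or not p1), w0
7. not p2, w0
8. not (p1 or not p1), w0
9. not p1, w0
10. p1, w0
Accessibility: w0Rw0
Branch closes: p1 and not p1 both at w0.
Every branch of the negation's tableau closes; the branch above is one of them.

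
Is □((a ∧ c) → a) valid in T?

Tableau for the negation ¬□((a ∧ c) → a):
1. ¬□((a ∧ c) → a), u
2. ¬((a ∧ c) → a), v
3. a ∧ c, v
4. ¬a, v
5. a, v
6. c, v
Accessibility: uRu, uRv, vRv
Branch closes: a and ¬a both at v.
All branches of the negation close; one closing branch shown above.

Valid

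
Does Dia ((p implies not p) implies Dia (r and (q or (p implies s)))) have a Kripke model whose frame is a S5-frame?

Yes, satisfiable

1. Dia ((p implies not p) implies Dia (r and (q or (p implies s)))), 0
2. (p implies not p) implies Dia (r and (q or (p implies s))), 1
3. Dia (r and (q or (p implies s))), 1
4. r and (q or (p implies s)), 2
5. r, 2
6. q or (p implies s), 2
7. p implies s, 2
8. s, 2
Accessibility: 0R0, 0R1, 0R2, 1R0, 1R1, 1R2, 2R0, 2R1, 2R2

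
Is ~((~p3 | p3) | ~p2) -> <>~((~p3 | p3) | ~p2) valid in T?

Tableau for the negation ~(~((~p3 | p3) | ~p2) -> <>~((~p3 | p3) | ~p2)):
1. ~(~((~p3 | p3) | ~p2) -> <>~((~p3 | p3) | ~p2)), w0
2. ~((~p3 | p3) | ~p2), w0
3. ~<>~((~p3 | p3) | ~p2), w0
4. ~(~p3 | p3), w0
5. p2, w0
6. p3, w0
7. ~p3, w0
Accessibility: w0Rw0
Branch closes: p3 and ~p3 both at w0.
All branches of the negation close; one closing branch shown above.

Valid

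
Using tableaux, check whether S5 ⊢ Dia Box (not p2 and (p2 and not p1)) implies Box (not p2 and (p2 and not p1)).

Tableau for the negation not (Dia Box (not p2 and (p2 and not p1)) implies Box (not p2 and (p2 and not p1))):
1. not (Dia Box (not p2 and (p2 and not p1)) implies Box (not p2 and (p2 and not p1))), u
2. Dia Box (not p2 and (p2 and not p1)), u   [neg-implies-rule on 1]
3. not Box (not p2 and (p2 and not p1)), u   [neg-implies-rule on 1]
4. Box (not p2 and (p2 and not p1)), v   [Dia-rule on 2: fresh world v, uRv]
5. not p2 and (p2 and not p1), u   [Box-rule on 4 via vRu]
6. not p2, u   [and-rule on 5]
7. p2 and not p1, u   [and-rule on 5]
8. p2, u   [and-rule on 7]
9. not p1, u   [and-rule on 7]
Accessibility: uRu, uRv, vRu, vRv
Branch closes: p2 and not p2 both at u.
All branches of the negation close; one closing branch shown above.

Valid in S5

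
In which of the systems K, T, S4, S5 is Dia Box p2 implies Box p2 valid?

S5

S5-tableau for the negation not (Dia Box p2 implies Box p2):
1. not (Dia Box p2 implies Box p2), 0
2. Dia Box p2, 0
3. not Box p2, 0
4. Box p2, 1
5. p2, 0
6. p2, 1
7. not p2, 2
8. p2, 2
Accessibility: 0R0, 0R1, 0R2, 1R0, 1R1, 1R2, 2R0, 2R1, 2R2
Branch closes: p2 and not p2 both at 2.
Every branch closes (one shown): valid in S5.
S4-tableau for the negation not (Dia Box p2 implies Box p2):
1. not (Dia Box p2 implies Box p2), 0
2. Dia Box p2, 0
3. not Box p2, 0
4. Box p2, 1
5. p2, 1
6. not p2, 2
Accessibility: 0R0, 0R1, 0R2, 1R1, 2R2
Complete open branch: countermodel on an S4-frame, so not valid in S4, nor in K, T (the same frame is also a K-frame and a T-frame).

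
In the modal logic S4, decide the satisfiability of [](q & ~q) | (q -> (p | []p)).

Satisfiable

1. [](q & ~q) | (q -> (p | []p)), w0
2. q -> (p | []p), w0   [|-rule on 1 (branches; this branch)]
3. p | []p, w0   [->-rule on 2 (branches; this branch)]
4. []p, w0   [|-rule on 3 (branches; this branch)]
5. p, w0   [[]-rule on 4 via w0Rw0]
Accessibility: w0Rw0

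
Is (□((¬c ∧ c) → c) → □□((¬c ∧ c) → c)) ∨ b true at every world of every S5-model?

Yes, valid

Tableau for the negation ¬((□((¬c ∧ c) → c) → □□((¬c ∧ c) → c)) ∨ b):
1. ¬((□((¬c ∧ c) → c) → □□((¬c ∧ c) → c)) ∨ b), 0
2. ¬(□((¬c ∧ c) → c) → □□((¬c ∧ c) → c)), 0   [¬∨-rule on 1]
3. ¬b, 0   [¬∨-rule on 1]
4. □((¬c ∧ c) → c), 0   [¬→-rule on 2]
5. ¬□□((¬c ∧ c) → c), 0   [¬→-rule on 2]
6. (¬c ∧ c) → c, 0   [□-rule on 4 via 0R0]
7. ¬(¬c ∧ c), 0   [→-rule on 6 (branches; this branch)]
8. ¬c, 0   [¬∧-rule on 7 (branches; this branch)]
9. ¬□((¬c ∧ c) → c), 1   [¬□-rule on 5: fresh world 1, 0R1]
10. (¬c ∧ c) → c, 1   [□-rule on 4 via 0R1]
11. ¬(¬c ∧ c), 1   [→-rule on 10 (branches; this branch)]
12. ¬c, 1   [¬∧-rule on 11 (branches; this branch)]
13. ¬((¬c ∧ c) → c), 2   [¬□-rule on 9: fresh world 2, 1R2]
14. ¬c ∧ c, 2   [¬→-rule on 13]
15. ¬c, 2   [¬→-rule on 13]
16. c, 2   [∧-rule on 14]
Accessibility: 0R0, 0R1, 0R2, 1R0, 1R1, 1R2, 2R0, 2R1, 2R2
Branch closes: c and ¬c both at 2.
All branches of the negation close; one closing branch shown above.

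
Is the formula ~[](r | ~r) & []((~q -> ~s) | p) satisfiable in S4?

No, unsatisfiable

1. ~[](r | ~r) & []((~q -> ~s) | p), 0
2. ~[](r | ~r), 0
3. []((~q -> ~s) | p), 0
4. (~q -> ~s) | p, 0
5. ~q -> ~s, 0
6. ~s, 0
7. ~(r | ~r), 1
8. ~r, 1
9. r, 1
Accessibility: 0R0, 0R1, 1R1
Branch closes: r and ~r both at 1.
Every branch closes; the branch above is one of them.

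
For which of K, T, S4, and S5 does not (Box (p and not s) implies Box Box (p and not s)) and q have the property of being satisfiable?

S4-tableau for the formula:
1. not (Box (p and not s) implies Box Box (p and not s)) and q, w0
2. not (Box (p and not s) implies Box Box (p and not s)), w0
3. q, w0
4. Box (p and not s), w0
5. not Box Box (p and not s), w0
6. p and not s, w0
7. p, w0
8. not s, w0
9. not Box (p and not s), w1
10. p and not s, w1
11. p, w1
12. not s, w1
13. not (p and not s), w2
14. p and not s, w2
15. p, w2
16. not s, w2
17. s, w2
Accessibility: w0Rw0, w0Rw1, w0Rw2, w1Rw1, w1Rw2, w2Rw2
Branch closes: s and not s both at w2.
Every branch closes (one shown): unsatisfiable in S4, hence also in S5 (every S5-frame is an S4-frame).
T-tableau for the formula:
1. not (Box (p and not s) implies Box Box (p and not s)) and q, w0
2. not (Box (p and not s) implies Box Box (p and not s)), w0
3. q, w0
4. Box (p and not s), w0
5. not Box Box (p and not s), w0
6. p and not s, w0
7. p, w0
8. not s, w0
9. not Box (p and not s), w1
10. p and not s, w1
11. p, w1
12. not s, w1
13. not (p and not s), w2
14. s, w2
Accessibility: w0Rw0, w0Rw1, w1Rw1, w1Rw2, w2Rw2
Complete open branch: satisfiable in T, hence also in K (this T-model is also a K-model).

K, T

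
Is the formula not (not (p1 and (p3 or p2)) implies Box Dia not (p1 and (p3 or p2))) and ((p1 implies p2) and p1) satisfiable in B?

1. not (not (p1 and (p3 or p2)) implies Box Dia not (p1 and (p3 or p2))) and ((p1 implies p2) and p1), 0
2. not (not (p1 and (p3 or p2)) implies Box Dia not (p1 and (p3 or p2))), 0
3. (p1 implies p2) and p1, 0
4. not (p1 and (p3 or p2)), 0
5. not Box Dia not (p1 and (p3 or p2)), 0
6. p1 implies p2, 0
7. p1, 0
8. not (p3 or p2), 0
9. not p3, 0
10. not p2, 0
11. p2, 0
Accessibility: 0R0
Branch closes: p2 and not p2 both at 0.
All branches of the tableau close; one closing branch shown above.

No, unsatisfiable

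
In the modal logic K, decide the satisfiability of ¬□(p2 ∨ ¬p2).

1. ¬□(p2 ∨ ¬p2), 0
2. ¬(p2 ∨ ¬p2), 1
3. ¬p2, 1
4. p2, 1
Accessibility: 0R1
Branch closes: p2 and ¬p2 both at 1.
Every branch closes; the branch above is one of them.

Unsatisfiable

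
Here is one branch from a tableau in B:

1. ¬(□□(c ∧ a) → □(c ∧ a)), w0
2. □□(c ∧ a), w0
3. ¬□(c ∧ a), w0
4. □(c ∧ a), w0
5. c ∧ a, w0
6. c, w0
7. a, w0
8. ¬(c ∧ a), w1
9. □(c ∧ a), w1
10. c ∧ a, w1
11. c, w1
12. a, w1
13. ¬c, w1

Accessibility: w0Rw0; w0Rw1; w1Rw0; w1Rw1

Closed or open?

Yes, closed

Both c and ¬c appear at w1.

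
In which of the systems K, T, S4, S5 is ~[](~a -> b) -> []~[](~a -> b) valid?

S5-tableau for the negation ~(~[](~a -> b) -> []~[](~a -> b)):
1. ~(~[](~a -> b) -> []~[](~a -> b)), 0
2. ~[](~a -> b), 0   [~->-rule on 1]
3. ~[]~[](~a -> b), 0   [~->-rule on 1]
4. ~(~a -> b), 1   [~[]-rule on 2: fresh world 1, 0R1]
5. ~a, 1   [~->-rule on 4]
6. ~b, 1   [~->-rule on 4]
7. [](~a -> b), 2   [~[]-rule on 3: fresh world 2, 0R2]
8. ~a -> b, 0   [[]-rule on 7 via 2R0]
9. ~a -> b, 1   [[]-rule on 7 via 2R1]
10. ~a -> b, 2   [[]-rule on 7 via 2R2]
11. b, 0   [->-rule on 8 (branches; this branch)]
12. b, 1   [->-rule on 9 (branches; this branch)]
Accessibility: 0R0, 0R1, 0R2, 1R0, 1R1, 1R2, 2R0, 2R1, 2R2
Branch closes: b and ~b both at 1.
Every branch closes (one shown): valid in S5.
S4-tableau for the negation ~(~[](~a -> b) -> []~[](~a -> b)):
1. ~(~[](~a -> b) -> []~[](~a -> b)), 0
2. ~[](~a -> b), 0   [~->-rule on 1]
3. ~[]~[](~a -> b), 0   [~->-rule on 1]
4. ~(~a -> b), 1   [~[]-rule on 2: fresh world 1, 0R1]
5. ~a, 1   [~->-rule on 4]
6. ~b, 1   [~->-rule on 4]
7. [](~a -> b), 2   [~[]-rule on 3: fresh world 2, 0R2]
8. ~a -> b, 2   [[]-rule on 7 via 2R2]
9. b, 2   [->-rule on 8 (branches; this branch)]
Accessibility: 0R0, 0R1, 0R2, 1R1, 2R2
Complete open branch: countermodel on an S4-frame, so not valid in S4, nor in K, T (the same frame is also a K-frame and a T-frame).

S5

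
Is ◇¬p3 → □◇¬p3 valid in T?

Invalid (countermodel exists)

Tableau for the negation ¬(◇¬p3 → □◇¬p3):
1. ¬(◇¬p3 → □◇¬p3), 0
2. ◇¬p3, 0
3. ¬□◇¬p3, 0
4. ¬p3, 1
5. ¬◇¬p3, 2
6. p3, 2
Accessibility: 0R0, 0R1, 0R2, 1R1, 2R2
The negation has an open branch (countermodel exists).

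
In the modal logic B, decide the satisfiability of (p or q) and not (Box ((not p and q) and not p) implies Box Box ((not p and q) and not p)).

1. (p or q) and not (Box ((not p and q) and not p) implies Box Box ((not p and q) and not p)), 0
2. p or q, 0
3. not (Box ((not p and q) and not p) implies Box Box ((not p and q) and not p)), 0
4. Box ((not p and q) and not p), 0
5. not Box Box ((not p and q) and not p), 0
6. (not p and q) and not p, 0
7. not p and q, 0
8. not p, 0
9. q, 0
10. not Box ((not p and q) and not p), 1
11. (not p and q) and not p, 1
12. not p and q, 1
13. not p, 1
14. q, 1
15. not ((not p and q) and not p), 2
16. p, 2
Accessibility: 0R0, 0R1, 1R0, 1R1, 1R2, 2R1, 2R2

Yes, satisfiable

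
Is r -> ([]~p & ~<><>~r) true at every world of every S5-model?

Not valid

Tableau for the negation ~(r -> ([]~p & ~<><>~r)):
1. ~(r -> ([]~p & ~<><>~r)), u
2. r, u
3. ~([]~p & ~<><>~r), u
4. <><>~r, u
5. <>~r, v
6. ~r, w
Accessibility: uRu, uRv, uRw, vRu, vRv, vRw, wRu, wRv, wRw
The negation has an open branch (countermodel exists).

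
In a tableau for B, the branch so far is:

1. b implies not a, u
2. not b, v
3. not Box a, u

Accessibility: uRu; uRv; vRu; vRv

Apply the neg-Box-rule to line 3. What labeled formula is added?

a fresh world w with uRw, and not a at w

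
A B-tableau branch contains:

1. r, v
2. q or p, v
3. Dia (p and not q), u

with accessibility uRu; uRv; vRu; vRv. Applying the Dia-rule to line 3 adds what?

a fresh world w with uRw, and p and not q at w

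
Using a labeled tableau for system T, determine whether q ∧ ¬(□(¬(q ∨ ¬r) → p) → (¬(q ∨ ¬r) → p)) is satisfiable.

1. q ∧ ¬(□(¬(q ∨ ¬r) → p) → (¬(q ∨ ¬r) → p)), w0
2. q, w0
3. ¬(□(¬(q ∨ ¬r) → p) → (¬(q ∨ ¬r) → p)), w0
4. □(¬(q ∨ ¬r) → p), w0
5. ¬(¬(q ∨ ¬r) → p), w0
6. ¬(q ∨ ¬r), w0
7. ¬p, w0
8. ¬q, w0
9. r, w0
Accessibility: w0Rw0
Branch closes: q and ¬q both at w0.
All branches of the tableau close; one closing branch shown above.

Unsatisfiable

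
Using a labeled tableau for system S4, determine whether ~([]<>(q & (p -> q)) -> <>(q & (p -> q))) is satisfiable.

1. ~([]<>(q & (p -> q)) -> <>(q & (p -> q))), u
2. []<>(q & (p -> q)), u
3. ~<>(q & (p -> q)), u
4. <>(q & (p -> q)), u
5. ~(q & (p -> q)), u
6. ~(p -> q), u
7. p, u
8. ~q, u
9. q & (p -> q), v
10. q, v
11. p -> q, v
12. <>(q & (p -> q)), v
13. ~(q & (p -> q)), v
14. ~(p -> q), v
15. p, v
16. ~q, v
Accessibility: uRu, uRv, vRv
Branch closes: q and ~q both at v.
All branches of the tableau close; one closing branch shown above.

No, unsatisfiable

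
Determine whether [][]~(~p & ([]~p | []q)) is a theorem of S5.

Tableau for the negation ~[][]~(~p & ([]~p | []q)):
1. ~[][]~(~p & ([]~p | []q)), 0
2. ~[]~(~p & ([]~p | []q)), 1   [~[]-rule on 1: fresh world 1, 0R1]
3. ~p & ([]~p | []q), 2   [~[]-rule on 2: fresh world 2, 1R2]
4. ~p, 2   [&-rule on 3]
5. []~p | []q, 2   [&-rule on 3]
6. []q, 2   [|-rule on 5 (branches; this branch)]
7. q, 0   [[]-rule on 6 via 2R0]
8. q, 1   [[]-rule on 6 via 2R1]
9. q, 2   [[]-rule on 6 via 2R2]
Accessibility: 0R0, 0R1, 0R2, 1R0, 1R1, 1R2, 2R0, 2R1, 2R2
The negation has an open branch (countermodel exists).

Not valid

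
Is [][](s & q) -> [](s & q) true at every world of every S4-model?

Tableau for the negation ~([][](s & q) -> [](s & q)):
1. ~([][](s & q) -> [](s & q)), 0
2. [][](s & q), 0
3. ~[](s & q), 0
4. [](s & q), 0
5. s & q, 0
6. s, 0
7. q, 0
8. ~(s & q), 1
9. [](s & q), 1
10. s & q, 1
11. s, 1
12. q, 1
13. ~q, 1
Accessibility: 0R0, 0R1, 1R1
Branch closes: q and ~q both at 1.
All branches of the negation close; one closing branch shown above.

Valid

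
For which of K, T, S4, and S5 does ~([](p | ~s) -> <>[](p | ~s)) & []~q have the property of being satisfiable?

K-tableau for the formula:
1. ~([](p | ~s) -> <>[](p | ~s)) & []~q, u
2. ~([](p | ~s) -> <>[](p | ~s)), u
3. []~q, u
4. [](p | ~s), u
5. ~<>[](p | ~s), u
Complete open branch: satisfiable in K.
T-tableau for the formula:
1. ~([](p | ~s) -> <>[](p | ~s)) & []~q, u
2. ~([](p | ~s) -> <>[](p | ~s)), u
3. []~q, u
4. [](p | ~s), u
5. ~<>[](p | ~s), u
6. ~q, u
7. p | ~s, u
8. ~[](p | ~s), u
9. ~s, u
10. ~(p | ~s), v
11. ~p, v
12. s, v
13. ~q, v
14. p | ~s, v
15. ~[](p | ~s), v
16. ~s, v
Accessibility: uRu, uRv, vRv
Branch closes: s and ~s both at v.
Every branch closes (one shown): unsatisfiable in T, hence also in S4, S5 (every S4/S5-frame is a T-frame).

K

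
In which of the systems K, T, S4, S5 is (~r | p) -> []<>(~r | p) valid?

S4-tableau for the negation ~((~r | p) -> []<>(~r | p)):
1. ~((~r | p) -> []<>(~r | p)), u
2. ~r | p, u   [~->-rule on 1]
3. ~[]<>(~r | p), u   [~->-rule on 1]
4. p, u   [|-rule on 2 (branches; this branch)]
5. ~<>(~r | p), v   [~[]-rule on 3: fresh world v, uRv]
6. ~(~r | p), v   [~<>-rule on 5 via vRv]
7. r, v   [~|-rule on 6]
8. ~p, v   [~|-rule on 6]
Accessibility: uRu, uRv, vRv
Complete open branch: countermodel on an S4-frame, so not valid in S4, nor in K, T (the same frame is also a K-frame and a T-frame).
S5-tableau for the negation ~((~r | p) -> []<>(~r | p)):
1. ~((~r | p) -> []<>(~r | p)), u
2. ~r | p, u   [~->-rule on 1]
3. ~[]<>(~r | p), u   [~->-rule on 1]
4. p, u   [|-rule on 2 (branches; this branch)]
5. ~<>(~r | p), v   [~[]-rule on 3: fresh world v, uRv]
6. ~(~r | p), u   [~<>-rule on 5 via vRu]
7. r, u   [~|-rule on 6]
8. ~p, u   [~|-rule on 6]
Accessibility: uRu, uRv, vRu, vRv
Branch closes: p and ~p both at u.
Every branch closes (one shown): valid in S5.

S5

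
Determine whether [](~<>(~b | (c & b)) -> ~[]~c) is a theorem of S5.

Invalid (countermodel exists)

Tableau for the negation ~[](~<>(~b | (c & b)) -> ~[]~c):
1. ~[](~<>(~b | (c & b)) -> ~[]~c), u
2. ~(~<>(~b | (c & b)) -> ~[]~c), v   [~[]-rule on 1: fresh world v, uRv]
3. ~<>(~b | (c & b)), v   [~->-rule on 2]
4. []~c, v   [~->-rule on 2]
5. ~(~b | (c & b)), u   [~<>-rule on 3 via vRu]
6. b, u   [~|-rule on 5]
7. ~(c & b), u   [~|-rule on 5]
8. ~(~b | (c & b)), v   [~<>-rule on 3 via vRv]
9. b, v   [~|-rule on 8]
10. ~(c & b), v   [~|-rule on 8]
11. ~c, u   [[]-rule on 4 via vRu]
12. ~c, v   [[]-rule on 4 via vRv]
Accessibility: uRu, uRv, vRu, vRv
The negation has an open branch (countermodel exists).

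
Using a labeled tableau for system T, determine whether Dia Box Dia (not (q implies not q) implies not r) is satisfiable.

Satisfiable

1. Dia Box Dia (not (q implies not q) implies not r), 0
2. Box Dia (not (q implies not q) implies not r), 1
3. Dia (not (q implies not q) implies not r), 1
4. not (q implies not q) implies not r, 2
5. Dia (not (q implies not q) implies not r), 2
6. not r, 2
7. not (q implies not q) implies not r, 3
8. not r, 3
Accessibility: 0R0, 0R1, 1R1, 1R2, 2R2, 2R3, 3R3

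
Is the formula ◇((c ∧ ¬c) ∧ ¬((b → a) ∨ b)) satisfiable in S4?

1. ◇((c ∧ ¬c) ∧ ¬((b → a) ∨ b)), w0
2. (c ∧ ¬c) ∧ ¬((b → a) ∨ b), w1   [◇-rule on 1: fresh world w1, w0Rw1]
3. c ∧ ¬c, w1   [∧-rule on 2]
4. ¬((b → a) ∨ b), w1   [∧-rule on 2]
5. c, w1   [∧-rule on 3]
6. ¬c, w1   [∧-rule on 3]
Accessibility: w0Rw0, w0Rw1, w1Rw1
Branch closes: c and ¬c both at w1.
Every branch closes; the branch above is one of them.

No, unsatisfiable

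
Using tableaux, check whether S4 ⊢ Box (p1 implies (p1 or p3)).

Valid

Tableau for the negation not Box (p1 implies (p1 or p3)):
1. not Box (p1 implies (p1 or p3)), u
2. not (p1 implies (p1 or p3)), v   [neg-Box-rule on 1: fresh world v, uRv]
3. p1, v   [neg-implies-rule on 2]
4. not (p1 or p3), v   [neg-implies-rule on 2]
5. not p1, v   [neg-or-rule on 4]
6. not p3, v   [neg-or-rule on 4]
Accessibility: uRu, uRv, vRv
Branch closes: p1 and not p1 both at v.
Every branch of the negation's tableau closes; the branch above is one of them.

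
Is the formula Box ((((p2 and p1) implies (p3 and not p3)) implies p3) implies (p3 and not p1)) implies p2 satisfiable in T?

Yes, satisfiable

1. Box ((((p2 and p1) implies (p3 and not p3)) implies p3) implies (p3 and not p1)) implies p2, w0
2. p2, w0
Accessibility: w0Rw0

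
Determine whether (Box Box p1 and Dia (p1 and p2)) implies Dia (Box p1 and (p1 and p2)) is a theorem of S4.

Tableau for the negation not ((Box Box p1 and Dia (p1 and p2)) implies Dia (Box p1 and (p1 and p2))):
1. not ((Box Box p1 and Dia (p1 and p2)) implies Dia (Box p1 and (p1 and p2))), 0
2. Box Box p1 and Dia (p1 and p2), 0   [neg-implies-rule on 1]
3. not Dia (Box p1 and (p1 and p2)), 0   [neg-implies-rule on 1]
4. Box Box p1, 0   [and-rule on 2]
5. Dia (p1 and p2), 0   [and-rule on 2]
6. not (Box p1 and (p1 and p2)), 0   [neg-Dia-rule on 3 via 0R0]
7. Box p1, 0   [Box-rule on 4 via 0R0]
8. p1, 0   [Box-rule on 7 via 0R0]
9. not (p1 and p2), 0   [neg-and-rule on 6 (branches; this branch)]
10. not p2, 0   [neg-and-rule on 9 (branches; this branch)]
11. p1 and p2, 1   [Dia-rule on 5: fresh world 1, 0R1]
12. p1, 1   [and-rule on 11]
13. p2, 1   [and-rule on 11]
14. not (Box p1 and (p1 and p2)), 1   [neg-Dia-rule on 3 via 0R1]
15. Box p1, 1   [Box-rule on 4 via 0R1]
16. not Box p1, 1   [neg-and-rule on 14 (branches; this branch)]
17. not p1, 2   [neg-Box-rule on 16: fresh world 2, 1R2]
18. not (Box p1 and (p1 and p2)), 2   [neg-Dia-rule on 3 via 0R2]
19. Box p1, 2   [Box-rule on 4 via 0R2]
20. p1, 2   [Box-rule on 7 via 0R2]
Accessibility: 0R0, 0R1, 0R2, 1R1, 1R2, 2R2
Branch closes: p1 and not p1 both at 2.
Every branch of the negation's tableau closes; the branch above is one of them.

Valid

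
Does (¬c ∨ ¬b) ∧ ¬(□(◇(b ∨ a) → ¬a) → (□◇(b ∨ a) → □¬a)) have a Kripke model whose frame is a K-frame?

Unsatisfiable

1. (¬c ∨ ¬b) ∧ ¬(□(◇(b ∨ a) → ¬a) → (□◇(b ∨ a) → □¬a)), u
2. ¬c ∨ ¬b, u
3. ¬(□(◇(b ∨ a) → ¬a) → (□◇(b ∨ a) → □¬a)), u
4. □(◇(b ∨ a) → ¬a), u
5. ¬(□◇(b ∨ a) → □¬a), u
6. □◇(b ∨ a), u
7. ¬□¬a, u
8. ¬b, u
9. a, v
10. ◇(b ∨ a) → ¬a, v
11. ◇(b ∨ a), v
12. ¬◇(b ∨ a), v
13. b ∨ a, w
14. ¬(b ∨ a), w
15. ¬b, w
16. ¬a, w
17. a, w
Accessibility: uRv, vRw
Branch closes: a and ¬a both at w.
(One branch shown.) All branches close.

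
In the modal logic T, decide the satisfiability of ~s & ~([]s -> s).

Unsatisfiable (every branch closes)

1. ~s & ~([]s -> s), u
2. ~s, u
3. ~([]s -> s), u
4. []s, u
5. s, u
Accessibility: uRu
Branch closes: s and ~s both at u.
(One branch shown.) All branches close.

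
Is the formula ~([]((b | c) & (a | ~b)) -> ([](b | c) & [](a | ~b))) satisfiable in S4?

1. ~([]((b | c) & (a | ~b)) -> ([](b | c) & [](a | ~b))), u
2. []((b | c) & (a | ~b)), u   [~->-rule on 1]
3. ~([](b | c) & [](a | ~b)), u   [~->-rule on 1]
4. (b | c) & (a | ~b), u   [[]-rule on 2 via uRu]
5. b | c, u   [&-rule on 4]
6. a | ~b, u   [&-rule on 4]
7. ~[](a | ~b), u   [~&-rule on 3 (branches; this branch)]
8. c, u   [|-rule on 5 (branches; this branch)]
9. ~b, u   [|-rule on 6 (branches; this branch)]
10. ~(a | ~b), v   [~[]-rule on 7: fresh world v, uRv]
11. ~a, v   [~|-rule on 10]
12. b, v   [~|-rule on 10]
13. (b | c) & (a | ~b), v   [[]-rule on 2 via uRv]
14. b | c, v   [&-rule on 13]
15. a | ~b, v   [&-rule on 13]
16. c, v   [|-rule on 14 (branches; this branch)]
17. ~b, v   [|-rule on 15 (branches; this branch)]
Accessibility: uRu, uRv, vRv
Branch closes: b and ~b both at v.
All branches of the tableau close; one closing branch shown above.

Unsatisfiable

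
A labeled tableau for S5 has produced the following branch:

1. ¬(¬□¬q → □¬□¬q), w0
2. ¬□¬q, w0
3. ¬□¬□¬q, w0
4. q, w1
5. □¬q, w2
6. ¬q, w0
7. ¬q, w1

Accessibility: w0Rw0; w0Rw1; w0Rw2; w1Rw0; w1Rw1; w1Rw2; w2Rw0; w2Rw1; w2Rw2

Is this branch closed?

Both q and ¬q appear at w1.

Yes, closed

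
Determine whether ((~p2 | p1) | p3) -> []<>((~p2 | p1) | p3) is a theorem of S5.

Yes, valid

Tableau for the negation ~(((~p2 | p1) | p3) -> []<>((~p2 | p1) | p3)):
1. ~(((~p2 | p1) | p3) -> []<>((~p2 | p1) | p3)), u
2. (~p2 | p1) | p3, u   [~->-rule on 1]
3. ~[]<>((~p2 | p1) | p3), u   [~->-rule on 1]
4. ~p2 | p1, u   [|-rule on 2 (branches; this branch)]
5. p1, u   [|-rule on 4 (branches; this branch)]
6. ~<>((~p2 | p1) | p3), v   [~[]-rule on 3: fresh world v, uRv]
7. ~((~p2 | p1) | p3), u   [~<>-rule on 6 via vRu]
8. ~(~p2 | p1), u   [~|-rule on 7]
9. ~p3, u   [~|-rule on 7]
10. p2, u   [~|-rule on 8]
11. ~p1, u   [~|-rule on 8]
Accessibility: uRu, uRv, vRu, vRv
Branch closes: p1 and ~p1 both at u.
Every branch of the negation's tableau closes; the branch above is one of them.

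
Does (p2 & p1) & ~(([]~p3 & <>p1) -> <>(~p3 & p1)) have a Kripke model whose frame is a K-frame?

Unsatisfiable (every branch closes)

1. (p2 & p1) & ~(([]~p3 & <>p1) -> <>(~p3 & p1)), w0
2. p2 & p1, w0
3. ~(([]~p3 & <>p1) -> <>(~p3 & p1)), w0
4. p2, w0
5. p1, w0
6. []~p3 & <>p1, w0
7. ~<>(~p3 & p1), w0
8. []~p3, w0
9. <>p1, w0
10. p1, w1
11. ~(~p3 & p1), w1
12. ~p3, w1
13. ~p1, w1
Accessibility: w0Rw1
Branch closes: p1 and ~p1 both at w1.
Every branch closes; the branch above is one of them.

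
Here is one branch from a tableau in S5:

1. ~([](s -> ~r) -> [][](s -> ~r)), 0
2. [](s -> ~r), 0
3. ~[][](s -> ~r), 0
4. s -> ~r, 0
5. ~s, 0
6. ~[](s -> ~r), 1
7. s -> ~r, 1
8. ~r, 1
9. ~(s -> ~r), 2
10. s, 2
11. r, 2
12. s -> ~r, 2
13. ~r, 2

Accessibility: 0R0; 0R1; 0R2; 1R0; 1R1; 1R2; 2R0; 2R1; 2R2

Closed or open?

Both r and ~r appear at 2.

Yes, closed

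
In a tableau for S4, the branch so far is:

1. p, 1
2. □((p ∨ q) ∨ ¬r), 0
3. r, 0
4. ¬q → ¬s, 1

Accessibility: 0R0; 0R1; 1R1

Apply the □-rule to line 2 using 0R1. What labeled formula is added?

(p ∨ q) ∨ ¬r, 1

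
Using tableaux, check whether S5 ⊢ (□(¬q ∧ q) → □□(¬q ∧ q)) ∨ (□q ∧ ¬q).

Tableau for the negation ¬((□(¬q ∧ q) → □□(¬q ∧ q)) ∨ (□q ∧ ¬q)):
1. ¬((□(¬q ∧ q) → □□(¬q ∧ q)) ∨ (□q ∧ ¬q)), w0
2. ¬(□(¬q ∧ q) → □□(¬q ∧ q)), w0
3. ¬(□q ∧ ¬q), w0
4. □(¬q ∧ q), w0
5. ¬□□(¬q ∧ q), w0
6. ¬q ∧ q, w0
7. ¬q, w0
8. q, w0
Accessibility: w0Rw0
Branch closes: q and ¬q both at w0.
Every branch of the negation's tableau closes; the branch above is one of them.

Valid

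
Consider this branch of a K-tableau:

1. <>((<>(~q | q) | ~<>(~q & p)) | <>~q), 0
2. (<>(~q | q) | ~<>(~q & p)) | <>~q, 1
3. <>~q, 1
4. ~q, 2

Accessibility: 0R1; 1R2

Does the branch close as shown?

Not closed

No world carries both an atom and its negation.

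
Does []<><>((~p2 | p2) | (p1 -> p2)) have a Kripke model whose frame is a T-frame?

1. []<><>((~p2 | p2) | (p1 -> p2)), w0
2. <><>((~p2 | p2) | (p1 -> p2)), w0
3. <>((~p2 | p2) | (p1 -> p2)), w1
4. <><>((~p2 | p2) | (p1 -> p2)), w1
5. (~p2 | p2) | (p1 -> p2), w2
6. p1 -> p2, w2
7. p2, w2
8. <>((~p2 | p2) | (p1 -> p2)), w3
9. (~p2 | p2) | (p1 -> p2), w4
10. p1 -> p2, w4
11. p2, w4
Accessibility: w0Rw0, w0Rw1, w1Rw1, w1Rw2, w1Rw3, w2Rw2, w3Rw3, w3Rw4, w4Rw4

Satisfiable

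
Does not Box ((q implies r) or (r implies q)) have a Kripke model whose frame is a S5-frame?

No, unsatisfiable

1. not Box ((q implies r) or (r implies q)), w0
2. not ((q implies r) or (r implies q)), w1   [neg-Box-rule on 1: fresh world w1, w0Rw1]
3. not (q implies r), w1   [neg-or-rule on 2]
4. not (r implies q), w1   [neg-or-rule on 2]
5. q, w1   [neg-implies-rule on 3]
6. not r, w1   [neg-implies-rule on 3]
7. r, w1   [neg-implies-rule on 4]
8. not q, w1   [neg-implies-rule on 4]
Accessibility: w0Rw0, w0Rw1, w1Rw0, w1Rw1
Branch closes: r and not r both at w1.
Every branch closes; the branch above is one of them.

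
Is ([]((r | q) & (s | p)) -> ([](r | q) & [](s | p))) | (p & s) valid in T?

Valid in T

Tableau for the negation ~(([]((r | q) & (s | p)) -> ([](r | q) & [](s | p))) | (p & s)):
1. ~(([]((r | q) & (s | p)) -> ([](r | q) & [](s | p))) | (p & s)), w0
2. ~([]((r | q) & (s | p)) -> ([](r | q) & [](s | p))), w0
3. ~(p & s), w0
4. []((r | q) & (s | p)), w0
5. ~([](r | q) & [](s | p)), w0
6. (r | q) & (s | p), w0
7. r | q, w0
8. s | p, w0
9. ~s, w0
10. ~[](s | p), w0
11. q, w0
12. p, w0
13. ~(s | p), w1
14. ~s, w1
15. ~p, w1
16. (r | q) & (s | p), w1
17. r | q, w1
18. s | p, w1
19. q, w1
20. p, w1
Accessibility: w0Rw0, w0Rw1, w1Rw1
Branch closes: p and ~p both at w1.
Every branch of the negation's tableau closes; the branch above is one of them.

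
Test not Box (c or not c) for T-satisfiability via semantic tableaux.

1. not Box (c or not c), u
2. not (c or not c), v
3. not c, v
4. c, v
Accessibility: uRu, uRv, vRv
Branch closes: c and not c both at v.
(One branch shown.) All branches close.

No, unsatisfiable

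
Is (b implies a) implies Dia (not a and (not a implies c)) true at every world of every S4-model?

Tableau for the negation not ((b implies a) implies Dia (not a and (not a implies c))):
1. not ((b implies a) implies Dia (not a and (not a implies c))), u
2. b implies a, u
3. not Dia (not a and (not a implies c)), u
4. not (not a and (not a implies c)), u
5. a, u
Accessibility: uRu
The negation has an open branch (countermodel exists).

Not valid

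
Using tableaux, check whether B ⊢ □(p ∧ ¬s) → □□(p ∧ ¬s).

Not valid

Tableau for the negation ¬(□(p ∧ ¬s) → □□(p ∧ ¬s)):
1. ¬(□(p ∧ ¬s) → □□(p ∧ ¬s)), 0
2. □(p ∧ ¬s), 0
3. ¬□□(p ∧ ¬s), 0
4. p ∧ ¬s, 0
5. p, 0
6. ¬s, 0
7. ¬□(p ∧ ¬s), 1
8. p ∧ ¬s, 1
9. p, 1
10. ¬s, 1
11. ¬(p ∧ ¬s), 2
12. s, 2
Accessibility: 0R0, 0R1, 1R0, 1R1, 1R2, 2R1, 2R2
The negation has an open branch (countermodel exists).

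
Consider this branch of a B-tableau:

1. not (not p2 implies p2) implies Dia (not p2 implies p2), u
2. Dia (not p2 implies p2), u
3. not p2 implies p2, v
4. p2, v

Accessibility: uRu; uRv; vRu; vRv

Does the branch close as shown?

Open

There is no literal clash: for every atom and world, at most one sign appears.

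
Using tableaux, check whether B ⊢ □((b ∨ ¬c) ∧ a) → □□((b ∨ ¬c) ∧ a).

Not valid

Tableau for the negation ¬(□((b ∨ ¬c) ∧ a) → □□((b ∨ ¬c) ∧ a)):
1. ¬(□((b ∨ ¬c) ∧ a) → □□((b ∨ ¬c) ∧ a)), w0
2. □((b ∨ ¬c) ∧ a), w0
3. ¬□□((b ∨ ¬c) ∧ a), w0
4. (b ∨ ¬c) ∧ a, w0
5. b ∨ ¬c, w0
6. a, w0
7. ¬c, w0
8. ¬□((b ∨ ¬c) ∧ a), w1
9. (b ∨ ¬c) ∧ a, w1
10. b ∨ ¬c, w1
11. a, w1
12. ¬c, w1
13. ¬((b ∨ ¬c) ∧ a), w2
14. ¬a, w2
Accessibility: w0Rw0, w0Rw1, w1Rw0, w1Rw1, w1Rw2, w2Rw1, w2Rw2
The negation has an open branch (countermodel exists).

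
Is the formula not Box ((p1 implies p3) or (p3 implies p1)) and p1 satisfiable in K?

1. not Box ((p1 implies p3) or (p3 implies p1)) and p1, w0
2. not Box ((p1 implies p3) or (p3 implies p1)), w0
3. p1, w0
4. not ((p1 implies p3) or (p3 implies p1)), w1
5. not (p1 implies p3), w1
6. not (p3 implies p1), w1
7. p1, w1
8. not p3, w1
9. p3, w1
10. not p1, w1
Accessibility: w0Rw1
Branch closes: p3 and not p3 both at w1.
Every branch closes; the branch above is one of them.

Unsatisfiable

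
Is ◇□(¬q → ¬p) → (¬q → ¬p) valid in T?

Tableau for the negation ¬(◇□(¬q → ¬p) → (¬q → ¬p)):
1. ¬(◇□(¬q → ¬p) → (¬q → ¬p)), 0
2. ◇□(¬q → ¬p), 0
3. ¬(¬q → ¬p), 0
4. ¬q, 0
5. p, 0
6. □(¬q → ¬p), 1
7. ¬q → ¬p, 1
8. ¬p, 1
Accessibility: 0R0, 0R1, 1R1
The negation has an open branch (countermodel exists).

No, not valid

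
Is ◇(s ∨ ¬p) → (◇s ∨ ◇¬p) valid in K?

Tableau for the negation ¬(◇(s ∨ ¬p) → (◇s ∨ ◇¬p)):
1. ¬(◇(s ∨ ¬p) → (◇s ∨ ◇¬p)), u
2. ◇(s ∨ ¬p), u
3. ¬(◇s ∨ ◇¬p), u
4. ¬◇s, u
5. ¬◇¬p, u
6. s ∨ ¬p, v
7. ¬s, v
8. p, v
9. ¬p, v
Accessibility: uRv
Branch closes: p and ¬p both at v.
Every branch of the negation's tableau closes; the branch above is one of them.

Yes, valid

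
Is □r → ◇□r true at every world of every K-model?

Tableau for the negation ¬(□r → ◇□r):
1. ¬(□r → ◇□r), w0
2. □r, w0
3. ¬◇□r, w0
The negation has an open branch (countermodel exists).

Not valid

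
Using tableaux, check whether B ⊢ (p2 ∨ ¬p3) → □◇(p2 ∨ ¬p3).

Valid

Tableau for the negation ¬((p2 ∨ ¬p3) → □◇(p2 ∨ ¬p3)):
1. ¬((p2 ∨ ¬p3) → □◇(p2 ∨ ¬p3)), u
2. p2 ∨ ¬p3, u   [¬→-rule on 1]
3. ¬□◇(p2 ∨ ¬p3), u   [¬→-rule on 1]
4. ¬p3, u   [∨-rule on 2 (branches; this branch)]
5. ¬◇(p2 ∨ ¬p3), v   [¬□-rule on 3: fresh world v, uRv]
6. ¬(p2 ∨ ¬p3), u   [¬◇-rule on 5 via vRu]
7. ¬p2, u   [¬∨-rule on 6]
8. p3, u   [¬∨-rule on 6]
Accessibility: uRu, uRv, vRu, vRv
Branch closes: p3 and ¬p3 both at u.
Every branch of the negation's tableau closes; the branch above is one of them.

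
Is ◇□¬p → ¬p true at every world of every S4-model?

Invalid (countermodel exists)

Tableau for the negation ¬(◇□¬p → ¬p):
1. ¬(◇□¬p → ¬p), 0
2. ◇□¬p, 0   [¬→-rule on 1]
3. p, 0   [¬→-rule on 1]
4. □¬p, 1   [◇-rule on 2: fresh world 1, 0R1]
5. ¬p, 1   [□-rule on 4 via 1R1]
Accessibility: 0R0, 0R1, 1R1
The negation has an open branch (countermodel exists).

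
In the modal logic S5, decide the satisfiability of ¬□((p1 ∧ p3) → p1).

Unsatisfiable

1. ¬□((p1 ∧ p3) → p1), w0
2. ¬((p1 ∧ p3) → p1), w1   [¬□-rule on 1: fresh world w1, w0Rw1]
3. p1 ∧ p3, w1   [¬→-rule on 2]
4. ¬p1, w1   [¬→-rule on 2]
5. p1, w1   [∧-rule on 3]
6. p3, w1   [∧-rule on 3]
Accessibility: w0Rw0, w0Rw1, w1Rw0, w1Rw1
Branch closes: p1 and ¬p1 both at w1.
Every branch closes; the branch above is one of them.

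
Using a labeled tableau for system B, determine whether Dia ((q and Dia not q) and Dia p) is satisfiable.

Satisfiable (open branch found)

1. Dia ((q and Dia not q) and Dia p), w0
2. (q and Dia not q) and Dia p, w1
3. q and Dia not q, w1
4. Dia p, w1
5. q, w1
6. Dia not q, w1
7. p, w2
8. not q, w3
Accessibility: w0Rw0, w0Rw1, w1Rw0, w1Rw1, w1Rw2, w1Rw3, w2Rw1, w2Rw2, w3Rw1, w3Rw3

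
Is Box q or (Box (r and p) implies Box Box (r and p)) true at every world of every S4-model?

Valid in S4

Tableau for the negation not (Box q or (Box (r and p) implies Box Box (r and p))):
1. not (Box q or (Box (r and p) implies Box Box (r and p))), 0
2. not Box q, 0   [neg-or-rule on 1]
3. not (Box (r and p) implies Box Box (r and p)), 0   [neg-or-rule on 1]
4. Box (r and p), 0   [neg-implies-rule on 3]
5. not Box Box (r and p), 0   [neg-implies-rule on 3]
6. r and p, 0   [Box-rule on 4 via 0R0]
7. r, 0   [and-rule on 6]
8. p, 0   [and-rule on 6]
9. not q, 1   [neg-Box-rule on 2: fresh world 1, 0R1]
10. r and p, 1   [Box-rule on 4 via 0R1]
11. r, 1   [and-rule on 10]
12. p, 1   [and-rule on 10]
13. not Box (r and p), 2   [neg-Box-rule on 5: fresh world 2, 0R2]
14. r and p, 2   [Box-rule on 4 via 0R2]
15. r, 2   [and-rule on 14]
16. p, 2   [and-rule on 14]
17. not (r and p), 3   [neg-Box-rule on 13: fresh world 3, 2R3]
18. r and p, 3   [Box-rule on 4 via 0R3]
19. r, 3   [and-rule on 18]
20. p, 3   [and-rule on 18]
21. not p, 3   [neg-and-rule on 17 (branches; this branch)]
Accessibility: 0R0, 0R1, 0R2, 0R3, 1R1, 2R2, 2R3, 3R3
Branch closes: p and not p both at 3.
All branches of the negation close; one closing branch shown above.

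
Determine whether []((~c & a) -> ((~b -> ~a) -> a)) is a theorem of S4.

Tableau for the negation ~[]((~c & a) -> ((~b -> ~a) -> a)):
1. ~[]((~c & a) -> ((~b -> ~a) -> a)), 0
2. ~((~c & a) -> ((~b -> ~a) -> a)), 1
3. ~c & a, 1
4. ~((~b -> ~a) -> a), 1
5. ~c, 1
6. a, 1
7. ~b -> ~a, 1
8. ~a, 1
Accessibility: 0R0, 0R1, 1R1
Branch closes: a and ~a both at 1.
Every branch of the negation's tableau closes; the branch above is one of them.

Yes, valid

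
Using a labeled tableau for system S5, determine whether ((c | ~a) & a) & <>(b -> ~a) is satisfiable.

Satisfiable

1. ((c | ~a) & a) & <>(b -> ~a), u
2. (c | ~a) & a, u
3. <>(b -> ~a), u
4. c | ~a, u
5. a, u
6. c, u
7. b -> ~a, v
8. ~a, v
Accessibility: uRu, uRv, vRu, vRv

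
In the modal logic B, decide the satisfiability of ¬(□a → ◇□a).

Unsatisfiable

1. ¬(□a → ◇□a), u
2. □a, u
3. ¬◇□a, u
4. a, u
5. ¬□a, u
6. ¬a, v
7. a, v
Accessibility: uRu, uRv, vRu, vRv
Branch closes: a and ¬a both at v.
Every branch closes; the branch above is one of them.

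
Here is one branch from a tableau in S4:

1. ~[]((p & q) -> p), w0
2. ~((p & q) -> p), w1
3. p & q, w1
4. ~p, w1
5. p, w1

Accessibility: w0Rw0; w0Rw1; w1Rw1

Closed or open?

Both p and ~p appear at w1.

Yes, closed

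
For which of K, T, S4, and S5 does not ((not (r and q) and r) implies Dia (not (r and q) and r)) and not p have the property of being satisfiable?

K

T-tableau for the formula:
1. not ((not (r and q) and r) implies Dia (not (r and q) and r)) and not p, 0
2. not ((not (r and q) and r) implies Dia (not (r and q) and r)), 0
3. not p, 0
4. not (r and q) and r, 0
5. not Dia (not (r and q) and r), 0
6. not (r and q), 0
7. r, 0
8. not (not (r and q) and r), 0
9. not q, 0
10. r and q, 0
11. q, 0
Accessibility: 0R0
Branch closes: q and not q both at 0.
Every branch closes (one shown): unsatisfiable in T, hence also in S4, S5 (every S4/S5-frame is a T-frame).
K-tableau for the formula:
1. not ((not (r and q) and r) implies Dia (not (r and q) and r)) and not p, 0
2. not ((not (r and q) and r) implies Dia (not (r and q) and r)), 0
3. not p, 0
4. not (r and q) and r, 0
5. not Dia (not (r and q) and r), 0
6. not (r and q), 0
7. r, 0
8. not q, 0
Complete open branch: satisfiable in K.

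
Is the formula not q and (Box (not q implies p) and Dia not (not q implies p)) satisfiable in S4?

Unsatisfiable

1. not q and (Box (not q implies p) and Dia not (not q implies p)), 0
2. not q, 0
3. Box (not q implies p) and Dia not (not q implies p), 0
4. Box (not q implies p), 0
5. Dia not (not q implies p), 0
6. not q implies p, 0
7. p, 0
8. not (not q implies p), 1
9. not q, 1
10. not p, 1
11. not q implies p, 1
12. p, 1
Accessibility: 0R0, 0R1, 1R1
Branch closes: p and not p both at 1.
Every branch closes; the branch above is one of them.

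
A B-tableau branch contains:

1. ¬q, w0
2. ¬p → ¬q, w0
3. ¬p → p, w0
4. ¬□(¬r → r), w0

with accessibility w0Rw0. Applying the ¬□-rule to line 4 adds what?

a fresh world w1 with w0Rw1, and ¬(¬r → r) at w1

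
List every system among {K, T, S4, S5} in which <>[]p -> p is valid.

S4-tableau for the negation ~(<>[]p -> p):
1. ~(<>[]p -> p), u
2. <>[]p, u   [~->-rule on 1]
3. ~p, u   [~->-rule on 1]
4. []p, v   [<>-rule on 2: fresh world v, uRv]
5. p, v   [[]-rule on 4 via vRv]
Accessibility: uRu, uRv, vRv
Complete open branch: countermodel on an S4-frame, so not valid in S4, nor in K, T (the same frame is also a K-frame and a T-frame).
S5-tableau for the negation ~(<>[]p -> p):
1. ~(<>[]p -> p), u
2. <>[]p, u   [~->-rule on 1]
3. ~p, u   [~->-rule on 1]
4. []p, v   [<>-rule on 2: fresh world v, uRv]
5. p, u   [[]-rule on 4 via vRu]
Accessibility: uRu, uRv, vRu, vRv
Branch closes: p and ~p both at u.
Every branch closes (one shown): valid in S5.

S5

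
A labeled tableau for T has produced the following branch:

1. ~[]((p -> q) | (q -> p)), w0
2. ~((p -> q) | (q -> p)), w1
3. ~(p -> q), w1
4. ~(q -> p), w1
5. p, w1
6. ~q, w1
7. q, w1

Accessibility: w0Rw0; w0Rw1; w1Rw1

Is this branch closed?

Both q and ~q appear at w1.

Closed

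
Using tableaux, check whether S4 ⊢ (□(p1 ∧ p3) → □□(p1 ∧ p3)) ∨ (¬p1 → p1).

Valid in S4

Tableau for the negation ¬((□(p1 ∧ p3) → □□(p1 ∧ p3)) ∨ (¬p1 → p1)):
1. ¬((□(p1 ∧ p3) → □□(p1 ∧ p3)) ∨ (¬p1 → p1)), 0
2. ¬(□(p1 ∧ p3) → □□(p1 ∧ p3)), 0   [¬∨-rule on 1]
3. ¬(¬p1 → p1), 0   [¬∨-rule on 1]
4. □(p1 ∧ p3), 0   [¬→-rule on 2]
5. ¬□□(p1 ∧ p3), 0   [¬→-rule on 2]
6. ¬p1, 0   [¬→-rule on 3]
7. p1 ∧ p3, 0   [□-rule on 4 via 0R0]
8. p1, 0   [∧-rule on 7]
9. p3, 0   [∧-rule on 7]
Accessibility: 0R0
Branch closes: p1 and ¬p1 both at 0.
All branches of the negation close; one closing branch shown above.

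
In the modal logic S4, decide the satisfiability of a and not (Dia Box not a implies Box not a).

Satisfiable

1. a and not (Dia Box not a implies Box not a), u
2. a, u   [and-rule on 1]
3. not (Dia Box not a implies Box not a), u   [and-rule on 1]
4. Dia Box not a, u   [neg-implies-rule on 3]
5. not Box not a, u   [neg-implies-rule on 3]
6. Box not a, v   [Dia-rule on 4: fresh world v, uRv]
7. not a, v   [Box-rule on 6 via vRv]
8. a, w   [neg-Box-rule on 5: fresh world w, uRw]
Accessibility: uRu, uRv, uRw, vRv, wRw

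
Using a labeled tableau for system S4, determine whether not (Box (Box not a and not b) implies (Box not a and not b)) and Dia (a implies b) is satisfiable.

Unsatisfiable

1. not (Box (Box not a and not b) implies (Box not a and not b)) and Dia (a implies b), w0
2. not (Box (Box not a and not b) implies (Box not a and not b)), w0   [and-rule on 1]
3. Dia (a implies b), w0   [and-rule on 1]
4. Box (Box not a and not b), w0   [neg-implies-rule on 2]
5. not (Box not a and not b), w0   [neg-implies-rule on 2]
6. Box not a and not b, w0   [Box-rule on 4 via w0Rw0]
7. Box not a, w0   [and-rule on 6]
8. not b, w0   [and-rule on 6]
9. not a, w0   [Box-rule on 7 via w0Rw0]
10. not Box not a, w0   [neg-and-rule on 5 (branches; this branch)]
11. a implies b, w1   [Dia-rule on 3: fresh world w1, w0Rw1]
12. Box not a and not b, w1   [Box-rule on 4 via w0Rw1]
13. Box not a, w1   [and-rule on 12]
14. not b, w1   [and-rule on 12]
15. not a, w1   [Box-rule on 7 via w0Rw1]
16. a, w2   [neg-Box-rule on 10: fresh world w2, w0Rw2]
17. Box not a and not b, w2   [Box-rule on 4 via w0Rw2]
18. Box not a, w2   [and-rule on 17]
19. not b, w2   [and-rule on 17]
20. not a, w2   [Box-rule on 7 via w0Rw2]
Accessibility: w0Rw0, w0Rw1, w0Rw2, w1Rw1, w2Rw2
Branch closes: a and not a both at w2.
Every branch closes; the branch above is one of them.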